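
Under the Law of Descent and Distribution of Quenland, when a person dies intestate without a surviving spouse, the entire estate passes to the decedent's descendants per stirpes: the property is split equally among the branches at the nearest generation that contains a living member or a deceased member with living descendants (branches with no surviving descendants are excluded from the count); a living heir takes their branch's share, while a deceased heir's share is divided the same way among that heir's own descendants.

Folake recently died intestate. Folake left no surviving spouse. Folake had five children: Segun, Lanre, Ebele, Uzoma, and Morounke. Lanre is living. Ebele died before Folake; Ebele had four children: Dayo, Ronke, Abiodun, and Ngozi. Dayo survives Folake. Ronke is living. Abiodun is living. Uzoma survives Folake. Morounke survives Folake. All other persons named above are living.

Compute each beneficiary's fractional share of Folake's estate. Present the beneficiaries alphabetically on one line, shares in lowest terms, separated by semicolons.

There is no surviving spouse, so the entire estate passes to Folake's descendants per stirpes.
The estate is divided into 5 equal shares of 1/5 among Segun, Lanre, Ebele, Uzoma, Morounke.
Segun is living and takes 1/5.
Lanre is living and takes 1/5.
Ebele predeceased; the 1/5 allotted to Ebele's branch passes to Ebele's issue by representation.
The 1/5 is divided into 4 equal shares of 1/20 among Dayo, Ronke, Abiodun, Ngozi.
Dayo is living and takes 1/20.
Ronke is living and takes 1/20.
Abiodun is living and takes 1/20.
Ngozi is living and takes 1/20.
Uzoma is living and takes 1/5.
Morounke is living and takes 1/5.

Abiodun 1/20; Dayo 1/20; Lanre 1/5; Morounke 1/5; Ngozi 1/20; Ronke 1/20; Segun 1/5; Uzoma 1/5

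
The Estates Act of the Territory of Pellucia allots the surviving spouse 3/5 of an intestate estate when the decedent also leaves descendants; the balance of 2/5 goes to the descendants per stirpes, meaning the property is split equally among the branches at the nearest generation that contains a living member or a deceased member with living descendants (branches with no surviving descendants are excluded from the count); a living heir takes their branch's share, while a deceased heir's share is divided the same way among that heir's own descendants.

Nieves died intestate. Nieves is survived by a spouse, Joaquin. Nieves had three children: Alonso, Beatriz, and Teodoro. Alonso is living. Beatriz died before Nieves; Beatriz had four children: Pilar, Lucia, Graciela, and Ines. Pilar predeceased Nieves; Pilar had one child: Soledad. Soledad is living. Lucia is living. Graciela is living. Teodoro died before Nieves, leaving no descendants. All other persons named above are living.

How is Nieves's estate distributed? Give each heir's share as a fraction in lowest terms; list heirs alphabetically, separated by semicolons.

Alonso 1/5; Graciela 1/20; Ines 1/20; Joaquin 3/5; Lucia 1/20; Soledad 1/20

Joaquin, as surviving spouse, takes 3/5.
The remaining 2/5 passes to Nieves's descendants per stirpes.
Teodoro left no surviving issue, so that branch lapses and is disregarded.
The 2/5 is divided into 2 equal shares of 1/5 among Alonso, Beatriz.
Alonso is living and takes 1/5.
Beatriz predeceased; the 1/5 allotted to Beatriz's branch passes to Beatriz's issue by representation.
The 1/5 is divided into 4 equal shares of 1/20 among Pilar, Lucia, Graciela, Ines.
Pilar predeceased; the 1/20 allotted to Pilar's branch passes to Pilar's issue by representation.
Soledad is the sole taker at this level and receives the full 1/20.
Lucia is living and takes 1/20.
Graciela is living and takes 1/20.
Ines is living and takes 1/20.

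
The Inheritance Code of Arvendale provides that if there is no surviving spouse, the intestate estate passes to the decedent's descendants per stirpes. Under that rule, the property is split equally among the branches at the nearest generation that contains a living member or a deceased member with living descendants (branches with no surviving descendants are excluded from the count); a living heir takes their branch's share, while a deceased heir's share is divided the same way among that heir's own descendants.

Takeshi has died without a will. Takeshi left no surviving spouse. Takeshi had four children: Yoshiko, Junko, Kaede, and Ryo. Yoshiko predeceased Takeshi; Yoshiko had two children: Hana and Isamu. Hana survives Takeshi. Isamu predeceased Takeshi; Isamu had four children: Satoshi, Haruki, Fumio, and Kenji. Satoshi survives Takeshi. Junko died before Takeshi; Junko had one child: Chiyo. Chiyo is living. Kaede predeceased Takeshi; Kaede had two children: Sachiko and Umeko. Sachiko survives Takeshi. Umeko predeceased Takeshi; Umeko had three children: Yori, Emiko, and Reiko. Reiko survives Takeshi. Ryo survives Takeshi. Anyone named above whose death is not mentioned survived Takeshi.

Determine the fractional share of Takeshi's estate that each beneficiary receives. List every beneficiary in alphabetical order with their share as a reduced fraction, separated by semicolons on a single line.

There is no surviving spouse, so the entire estate passes to Takeshi's descendants per stirpes.
The estate is divided into 4 equal shares of 1/4 among Yoshiko, Junko, Kaede, Ryo.
Yoshiko predeceased; the 1/4 allotted to Yoshiko's branch passes to Yoshiko's issue by representation.
The 1/4 is divided into 2 equal shares of 1/8 among Hana, Isamu.
Hana is living and takes 1/8.
Isamu predeceased; the 1/8 allotted to Isamu's branch passes to Isamu's issue by representation.
The 1/8 is divided into 4 equal shares of 1/32 among Satoshi, Haruki, Fumio, Kenji.
Satoshi is living and takes 1/32.
Haruki is living and takes 1/32.
Fumio is living and takes 1/32.
Kenji is living and takes 1/32.
Junko predeceased; the 1/4 allotted to Junko's branch passes to Junko's issue by representation.
Chiyo is the sole taker at this level and receives the full 1/4.
Kaede predeceased; the 1/4 allotted to Kaede's branch passes to Kaede's issue by representation.
The 1/4 is divided into 2 equal shares of 1/8 among Sachiko, Umeko.
Sachiko is living and takes 1/8.
Umeko predeceased; the 1/8 allotted to Umeko's branch passes to Umeko's issue by representation.
The 1/8 is divided into 3 equal shares of 1/24 among Yori, Emiko, Reiko.
Yori is living and takes 1/24.
Emiko is living and takes 1/24.
Reiko is living and takes 1/24.
Ryo is living and takes 1/4.

Chiyo 1/4; Emiko 1/24; Fumio 1/32; Hana 1/8; Haruki 1/32; Kenji 1/32; Reiko 1/24; Ryo 1/4; Sachiko 1/8; Satoshi 1/32; Yori 1/24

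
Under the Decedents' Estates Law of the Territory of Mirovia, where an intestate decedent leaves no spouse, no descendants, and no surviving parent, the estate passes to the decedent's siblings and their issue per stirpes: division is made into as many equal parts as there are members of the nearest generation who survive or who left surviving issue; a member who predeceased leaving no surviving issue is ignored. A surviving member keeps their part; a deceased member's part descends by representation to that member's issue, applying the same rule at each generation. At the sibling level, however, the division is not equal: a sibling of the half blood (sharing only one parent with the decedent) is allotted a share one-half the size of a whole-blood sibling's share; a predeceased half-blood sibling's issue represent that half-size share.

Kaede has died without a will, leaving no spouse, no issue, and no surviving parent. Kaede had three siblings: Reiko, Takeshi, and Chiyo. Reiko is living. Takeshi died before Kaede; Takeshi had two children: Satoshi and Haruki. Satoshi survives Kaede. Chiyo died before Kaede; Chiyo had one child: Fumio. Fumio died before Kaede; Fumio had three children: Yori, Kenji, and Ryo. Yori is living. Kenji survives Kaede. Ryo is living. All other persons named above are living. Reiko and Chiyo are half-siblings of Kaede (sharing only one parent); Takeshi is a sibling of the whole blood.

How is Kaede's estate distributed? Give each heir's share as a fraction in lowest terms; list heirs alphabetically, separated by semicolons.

No spouse, descendants, or parent survives, so the estate passes to Kaede's siblings per stirpes.
Half-blood siblings count for one-half the weight of whole-blood siblings at the initial division.
Dividing 1 in proportion to weights (total weight 2): Reiko (weight 1/2) → 1/4; Takeshi (weight 1) → 1/2; Chiyo (weight 1/2) → 1/4.
Reiko is living and takes 1/4.
Takeshi predeceased; the 1/2 allotted to Takeshi's branch passes to Takeshi's issue by representation.
The 1/2 is divided into 2 equal shares of 1/4 among Satoshi, Haruki.
Satoshi is living and takes 1/4.
Haruki is living and takes 1/4.
Chiyo predeceased; the 1/4 allotted to Chiyo's branch passes to Chiyo's issue by representation.
Fumio's line is the sole branch at this level, so the full 1/4 passes to Fumio's issue by representation.
The 1/4 is divided into 3 equal shares of 1/12 among Yori, Kenji, Ryo.
Yori is living and takes 1/12.
Kenji is living and takes 1/12.
Ryo is living and takes 1/12.

Haruki 1/4; Kenji 1/12; Reiko 1/4; Ryo 1/12; Satoshi 1/4; Yori 1/12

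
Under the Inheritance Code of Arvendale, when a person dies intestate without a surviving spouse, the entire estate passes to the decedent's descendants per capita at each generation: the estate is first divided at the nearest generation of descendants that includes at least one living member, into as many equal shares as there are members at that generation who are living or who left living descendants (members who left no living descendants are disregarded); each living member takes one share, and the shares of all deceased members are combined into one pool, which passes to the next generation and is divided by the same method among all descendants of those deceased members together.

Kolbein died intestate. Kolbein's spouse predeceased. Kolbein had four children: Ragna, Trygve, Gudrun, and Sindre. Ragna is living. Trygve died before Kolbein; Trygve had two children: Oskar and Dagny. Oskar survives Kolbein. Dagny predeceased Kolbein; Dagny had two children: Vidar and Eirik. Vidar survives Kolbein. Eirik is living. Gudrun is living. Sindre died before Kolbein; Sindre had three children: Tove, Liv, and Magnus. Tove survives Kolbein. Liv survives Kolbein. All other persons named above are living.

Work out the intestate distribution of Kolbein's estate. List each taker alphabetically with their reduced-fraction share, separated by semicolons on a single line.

There is no surviving spouse, so the entire estate passes to Kolbein's descendants per capita at each generation.
At generation 1 (Ragna, Trygve, Gudrun, Sindre) there are 4 shares of (1)/4 = 1/4 each.
Living: Ragna and Gudrun — each takes 1/4.
Deceased: Trygve and Sindre. Their combined 1/2 is pooled and carried to generation 2.
At generation 2 (Oskar, Dagny, Tove, Liv, Magnus) there are 5 shares of (1/2)/5 = 1/10 each.
Living: Oskar, Tove, Liv, and Magnus — each takes 1/10.
Deceased: Dagny. That 1/10 share is carried to generation 3.
At generation 3 (Vidar, Eirik) there are 2 shares of (1/10)/2 = 1/20 each.
Living: Vidar and Eirik — each takes 1/20.

Eirik 1/20; Gudrun 1/4; Liv 1/10; Magnus 1/10; Oskar 1/10; Ragna 1/4; Tove 1/10; Vidar 1/20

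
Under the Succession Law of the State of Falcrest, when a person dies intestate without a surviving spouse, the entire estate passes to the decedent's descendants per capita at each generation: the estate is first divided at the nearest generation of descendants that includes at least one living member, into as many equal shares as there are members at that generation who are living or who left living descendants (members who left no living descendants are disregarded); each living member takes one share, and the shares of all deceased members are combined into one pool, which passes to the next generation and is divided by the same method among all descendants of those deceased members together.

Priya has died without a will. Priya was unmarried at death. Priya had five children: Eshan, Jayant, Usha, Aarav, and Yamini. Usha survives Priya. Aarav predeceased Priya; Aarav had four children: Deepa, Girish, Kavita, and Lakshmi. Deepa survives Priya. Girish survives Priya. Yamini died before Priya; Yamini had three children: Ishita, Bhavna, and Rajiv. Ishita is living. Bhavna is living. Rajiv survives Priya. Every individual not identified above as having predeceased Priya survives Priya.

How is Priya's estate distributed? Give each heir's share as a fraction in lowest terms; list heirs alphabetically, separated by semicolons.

Bhavna 2/35; Deepa 2/35; Eshan 1/5; Girish 2/35; Ishita 2/35; Jayant 1/5; Kavita 2/35; Lakshmi 2/35; Rajiv 2/35; Usha 1/5

There is no surviving spouse, so the entire estate passes to Priya's descendants per capita at each generation.
At generation 1 (Eshan, Jayant, Usha, Aarav, Yamini) there are 5 shares of (1)/5 = 1/5 each.
Living: Eshan, Jayant, and Usha — each takes 1/5.
Deceased: Aarav and Yamini. Their combined 2/5 is pooled and carried to generation 2.
At generation 2 (Deepa, Girish, Kavita, Lakshmi, Ishita, Bhavna, Rajiv) there are 7 shares of (2/5)/7 = 2/35 each.
Living: Deepa, Girish, Kavita, Lakshmi, Ishita, Bhavna, and Rajiv — each takes 2/35.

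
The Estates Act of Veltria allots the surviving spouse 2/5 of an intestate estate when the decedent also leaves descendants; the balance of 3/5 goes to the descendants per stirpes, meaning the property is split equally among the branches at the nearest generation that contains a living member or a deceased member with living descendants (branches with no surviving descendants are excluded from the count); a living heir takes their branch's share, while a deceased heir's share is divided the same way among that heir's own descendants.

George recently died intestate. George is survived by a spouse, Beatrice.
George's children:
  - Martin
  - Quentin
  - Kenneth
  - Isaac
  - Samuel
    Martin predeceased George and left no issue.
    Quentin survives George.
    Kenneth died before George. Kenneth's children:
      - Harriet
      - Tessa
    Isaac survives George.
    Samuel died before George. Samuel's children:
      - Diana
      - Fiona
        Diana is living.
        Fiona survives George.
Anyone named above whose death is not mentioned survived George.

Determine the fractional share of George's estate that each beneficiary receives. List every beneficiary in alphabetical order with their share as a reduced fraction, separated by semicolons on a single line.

Beatrice 2/5; Diana 3/40; Fiona 3/40; Harriet 3/40; Isaac 3/20; Quentin 3/20; Tessa 3/40

Beatrice, as surviving spouse, takes 2/5.
The remaining 3/5 passes to George's descendants per stirpes.
Martin left no surviving issue, so that branch lapses and is disregarded.
The 3/5 is divided into 4 equal shares of 3/20 among Quentin, Kenneth, Isaac, Samuel.
Quentin is living and takes 3/20.
Kenneth predeceased; the 3/20 allotted to Kenneth's branch passes to Kenneth's issue by representation.
The 3/20 is divided into 2 equal shares of 3/40 among Harriet, Tessa.
Harriet is living and takes 3/40.
Tessa is living and takes 3/40.
Isaac is living and takes 3/20.
Samuel predeceased; the 3/20 allotted to Samuel's branch passes to Samuel's issue by representation.
The 3/20 is divided into 2 equal shares of 3/40 among Diana, Fiona.
Diana is living and takes 3/40.
Fiona is living and takes 3/40.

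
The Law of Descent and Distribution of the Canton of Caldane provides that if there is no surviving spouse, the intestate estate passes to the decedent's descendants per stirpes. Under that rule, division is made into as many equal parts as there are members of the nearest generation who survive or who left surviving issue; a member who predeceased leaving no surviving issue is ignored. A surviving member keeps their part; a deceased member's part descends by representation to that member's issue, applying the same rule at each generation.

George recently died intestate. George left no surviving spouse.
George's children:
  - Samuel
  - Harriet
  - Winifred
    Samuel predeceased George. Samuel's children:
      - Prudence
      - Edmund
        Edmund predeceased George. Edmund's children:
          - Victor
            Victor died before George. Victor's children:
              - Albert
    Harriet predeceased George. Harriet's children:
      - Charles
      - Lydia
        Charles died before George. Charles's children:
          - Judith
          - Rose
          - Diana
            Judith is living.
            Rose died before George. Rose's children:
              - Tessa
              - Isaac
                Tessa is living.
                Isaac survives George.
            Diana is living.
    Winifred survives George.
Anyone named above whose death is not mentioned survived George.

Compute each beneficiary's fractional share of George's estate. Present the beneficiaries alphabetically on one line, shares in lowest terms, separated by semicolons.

There is no surviving spouse, so the entire estate passes to George's descendants per stirpes.
The estate is divided into 3 equal shares of 1/3 among Samuel, Harriet, Winifred.
Samuel predeceased; the 1/3 allotted to Samuel's branch passes to Samuel's issue by representation.
The 1/3 is divided into 2 equal shares of 1/6 among Prudence, Edmund.
Prudence is living and takes 1/6.
Edmund predeceased; the 1/6 allotted to Edmund's branch passes to Edmund's issue by representation.
Victor's line is the sole branch at this level, so the full 1/6 passes to Victor's issue by representation.
Albert is the sole taker at this level and receives the full 1/6.
Harriet predeceased; the 1/3 allotted to Harriet's branch passes to Harriet's issue by representation.
The 1/3 is divided into 2 equal shares of 1/6 among Charles, Lydia.
Charles predeceased; the 1/6 allotted to Charles's branch passes to Charles's issue by representation.
The 1/6 is divided into 3 equal shares of 1/18 among Judith, Rose, Diana.
Judith is living and takes 1/18.
Rose predeceased; the 1/18 allotted to Rose's branch passes to Rose's issue by representation.
The 1/18 is divided into 2 equal shares of 1/36 among Tessa, Isaac.
Tessa is living and takes 1/36.
Isaac is living and takes 1/36.
Diana is living and takes 1/18.
Lydia is living and takes 1/6.
Winifred is living and takes 1/3.

Albert 1/6; Diana 1/18; Isaac 1/36; Judith 1/18; Lydia 1/6; Prudence 1/6; Tessa 1/36; Winifred 1/3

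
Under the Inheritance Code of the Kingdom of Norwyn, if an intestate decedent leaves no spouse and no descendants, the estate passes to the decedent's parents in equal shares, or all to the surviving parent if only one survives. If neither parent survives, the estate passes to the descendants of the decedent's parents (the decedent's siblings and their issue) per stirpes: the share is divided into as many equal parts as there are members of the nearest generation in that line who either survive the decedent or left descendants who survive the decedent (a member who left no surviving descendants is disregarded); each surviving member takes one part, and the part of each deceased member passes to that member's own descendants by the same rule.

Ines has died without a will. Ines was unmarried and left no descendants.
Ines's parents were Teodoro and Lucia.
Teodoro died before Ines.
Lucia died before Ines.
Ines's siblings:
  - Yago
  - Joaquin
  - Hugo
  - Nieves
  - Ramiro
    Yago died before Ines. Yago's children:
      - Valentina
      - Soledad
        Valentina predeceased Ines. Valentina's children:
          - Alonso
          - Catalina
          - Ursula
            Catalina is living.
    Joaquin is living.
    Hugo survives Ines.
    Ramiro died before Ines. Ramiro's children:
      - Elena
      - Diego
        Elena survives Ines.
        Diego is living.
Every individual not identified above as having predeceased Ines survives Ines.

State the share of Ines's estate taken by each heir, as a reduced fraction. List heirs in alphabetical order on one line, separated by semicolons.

Alonso 1/30; Catalina 1/30; Diego 1/10; Elena 1/10; Hugo 1/5; Joaquin 1/5; Nieves 1/5; Soledad 1/10; Ursula 1/30

Neither parent survives and there are no descendants, so the estate passes to Ines's siblings and their issue per stirpes.
The estate is divided into 5 equal shares of 1/5 among Yago, Joaquin, Hugo, Nieves, Ramiro.
Yago predeceased; the 1/5 allotted to Yago's branch passes to Yago's issue by representation.
The 1/5 is divided into 2 equal shares of 1/10 among Valentina, Soledad.
Valentina predeceased; the 1/10 allotted to Valentina's branch passes to Valentina's issue by representation.
The 1/10 is divided into 3 equal shares of 1/30 among Alonso, Catalina, Ursula.
Alonso is living and takes 1/30.
Catalina is living and takes 1/30.
Ursula is living and takes 1/30.
Soledad is living and takes 1/10.
Joaquin is living and takes 1/5.
Hugo is living and takes 1/5.
Nieves is living and takes 1/5.
Ramiro predeceased; the 1/5 allotted to Ramiro's branch passes to Ramiro's issue by representation.
The 1/5 is divided into 2 equal shares of 1/10 among Elena, Diego.
Elena is living and takes 1/10.
Diego is living and takes 1/10.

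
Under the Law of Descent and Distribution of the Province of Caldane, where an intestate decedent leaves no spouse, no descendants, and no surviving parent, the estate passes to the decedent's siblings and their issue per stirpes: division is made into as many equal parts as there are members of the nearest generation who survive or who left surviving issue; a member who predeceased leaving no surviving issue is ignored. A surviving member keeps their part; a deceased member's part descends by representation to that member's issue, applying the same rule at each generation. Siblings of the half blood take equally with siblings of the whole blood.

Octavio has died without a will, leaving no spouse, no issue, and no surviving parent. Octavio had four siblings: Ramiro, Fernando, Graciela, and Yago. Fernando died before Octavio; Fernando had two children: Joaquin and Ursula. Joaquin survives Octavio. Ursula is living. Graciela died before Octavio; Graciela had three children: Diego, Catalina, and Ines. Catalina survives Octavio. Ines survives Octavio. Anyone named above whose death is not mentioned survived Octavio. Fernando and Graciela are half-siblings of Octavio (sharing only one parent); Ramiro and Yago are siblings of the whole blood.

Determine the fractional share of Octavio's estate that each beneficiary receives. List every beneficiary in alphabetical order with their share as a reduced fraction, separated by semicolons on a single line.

Catalina 1/12; Diego 1/12; Ines 1/12; Joaquin 1/8; Ramiro 1/4; Ursula 1/8; Yago 1/4

No spouse, descendants, or parent survives, so the estate passes to Octavio's siblings per stirpes.
Half-blood and whole-blood siblings take equally under the stated rule.
The estate is divided into 4 equal shares of 1/4 among Ramiro, Fernando, Graciela, Yago.
Ramiro is living and takes 1/4.
Fernando predeceased; the 1/4 allotted to Fernando's branch passes to Fernando's issue by representation.
The 1/4 is divided into 2 equal shares of 1/8 among Joaquin, Ursula.
Joaquin is living and takes 1/8.
Ursula is living and takes 1/8.
Graciela predeceased; the 1/4 allotted to Graciela's branch passes to Graciela's issue by representation.
The 1/4 is divided into 3 equal shares of 1/12 among Diego, Catalina, Ines.
Diego is living and takes 1/12.
Catalina is living and takes 1/12.
Ines is living and takes 1/12.
Yago is living and takes 1/4.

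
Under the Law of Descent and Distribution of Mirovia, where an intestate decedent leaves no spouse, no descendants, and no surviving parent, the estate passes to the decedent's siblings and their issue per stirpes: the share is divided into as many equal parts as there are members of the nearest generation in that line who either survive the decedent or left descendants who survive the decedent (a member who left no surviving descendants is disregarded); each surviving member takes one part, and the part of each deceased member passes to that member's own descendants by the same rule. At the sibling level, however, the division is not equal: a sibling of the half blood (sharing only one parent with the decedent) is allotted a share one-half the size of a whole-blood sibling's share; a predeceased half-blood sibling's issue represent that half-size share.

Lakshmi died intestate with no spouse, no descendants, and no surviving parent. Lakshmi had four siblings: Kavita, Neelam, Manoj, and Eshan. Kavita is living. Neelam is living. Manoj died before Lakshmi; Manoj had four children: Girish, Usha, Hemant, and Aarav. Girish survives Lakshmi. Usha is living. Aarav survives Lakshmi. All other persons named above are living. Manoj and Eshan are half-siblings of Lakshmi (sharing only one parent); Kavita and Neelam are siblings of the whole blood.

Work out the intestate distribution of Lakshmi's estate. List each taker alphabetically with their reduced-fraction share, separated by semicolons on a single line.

No spouse, descendants, or parent survives, so the estate passes to Lakshmi's siblings per stirpes.
Half-blood siblings count for one-half the weight of whole-blood siblings at the initial division.
Dividing 1 in proportion to weights (total weight 3): Kavita (weight 1) → 1/3; Neelam (weight 1) → 1/3; Manoj (weight 1/2) → 1/6; Eshan (weight 1/2) → 1/6.
Kavita is living and takes 1/3.
Neelam is living and takes 1/3.
Manoj predeceased; the 1/6 allotted to Manoj's branch passes to Manoj's issue by representation.
The 1/6 is divided into 4 equal shares of 1/24 among Girish, Usha, Hemant, Aarav.
Girish is living and takes 1/24.
Usha is living and takes 1/24.
Hemant is living and takes 1/24.
Aarav is living and takes 1/24.
Eshan is living and takes 1/6.

Aarav 1/24; Eshan 1/6; Girish 1/24; Hemant 1/24; Kavita 1/3; Neelam 1/3; Usha 1/24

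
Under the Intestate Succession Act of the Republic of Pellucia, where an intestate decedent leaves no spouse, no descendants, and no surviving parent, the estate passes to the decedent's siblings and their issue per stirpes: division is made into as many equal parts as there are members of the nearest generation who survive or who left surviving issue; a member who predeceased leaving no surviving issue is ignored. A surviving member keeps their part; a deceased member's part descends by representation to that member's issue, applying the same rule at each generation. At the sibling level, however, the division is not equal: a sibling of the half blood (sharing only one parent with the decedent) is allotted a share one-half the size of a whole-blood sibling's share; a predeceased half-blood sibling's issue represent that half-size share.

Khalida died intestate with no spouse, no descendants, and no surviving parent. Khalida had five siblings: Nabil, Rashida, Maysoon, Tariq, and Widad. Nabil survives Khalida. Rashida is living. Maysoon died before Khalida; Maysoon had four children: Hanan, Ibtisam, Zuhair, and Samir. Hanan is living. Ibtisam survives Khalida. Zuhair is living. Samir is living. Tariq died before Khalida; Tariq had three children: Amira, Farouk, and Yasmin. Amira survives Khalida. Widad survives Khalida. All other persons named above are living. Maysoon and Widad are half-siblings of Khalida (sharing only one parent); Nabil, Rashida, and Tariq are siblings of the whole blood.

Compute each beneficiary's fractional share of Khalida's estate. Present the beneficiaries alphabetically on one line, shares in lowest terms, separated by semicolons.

No spouse, descendants, or parent survives, so the estate passes to Khalida's siblings per stirpes.
Half-blood siblings count for one-half the weight of whole-blood siblings at the initial division.
Dividing 1 in proportion to weights (total weight 4): Nabil (weight 1) → 1/4; Rashida (weight 1) → 1/4; Maysoon (weight 1/2) → 1/8; Tariq (weight 1) → 1/4; Widad (weight 1/2) → 1/8.
Nabil is living and takes 1/4.
Rashida is living and takes 1/4.
Maysoon predeceased; the 1/8 allotted to Maysoon's branch passes to Maysoon's issue by representation.
The 1/8 is divided into 4 equal shares of 1/32 among Hanan, Ibtisam, Zuhair, Samir.
Hanan is living and takes 1/32.
Ibtisam is living and takes 1/32.
Zuhair is living and takes 1/32.
Samir is living and takes 1/32.
Tariq predeceased; the 1/4 allotted to Tariq's branch passes to Tariq's issue by representation.
The 1/4 is divided into 3 equal shares of 1/12 among Amira, Farouk, Yasmin.
Amira is living and takes 1/12.
Farouk is living and takes 1/12.
Yasmin is living and takes 1/12.
Widad is living and takes 1/8.

Amira 1/12; Farouk 1/12; Hanan 1/32; Ibtisam 1/32; Nabil 1/4; Rashida 1/4; Samir 1/32; Widad 1/8; Yasmin 1/12; Zuhair 1/32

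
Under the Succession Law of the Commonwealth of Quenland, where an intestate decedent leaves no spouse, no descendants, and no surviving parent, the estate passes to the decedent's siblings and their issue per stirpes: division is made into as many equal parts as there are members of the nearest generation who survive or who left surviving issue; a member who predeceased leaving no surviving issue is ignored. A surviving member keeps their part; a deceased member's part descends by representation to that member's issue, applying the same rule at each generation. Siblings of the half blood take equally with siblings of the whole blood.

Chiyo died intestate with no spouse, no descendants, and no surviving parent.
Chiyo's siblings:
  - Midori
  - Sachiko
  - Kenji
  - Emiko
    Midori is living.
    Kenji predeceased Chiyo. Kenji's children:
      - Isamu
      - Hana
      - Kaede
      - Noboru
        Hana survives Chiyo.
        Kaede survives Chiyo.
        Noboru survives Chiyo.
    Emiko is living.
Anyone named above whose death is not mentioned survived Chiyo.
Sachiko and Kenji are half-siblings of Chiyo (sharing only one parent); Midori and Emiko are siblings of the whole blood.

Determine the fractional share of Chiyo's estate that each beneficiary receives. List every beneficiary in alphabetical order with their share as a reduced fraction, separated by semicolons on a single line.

Emiko 1/4; Hana 1/16; Isamu 1/16; Kaede 1/16; Midori 1/4; Noboru 1/16; Sachiko 1/4

No spouse, descendants, or parent survives, so the estate passes to Chiyo's siblings per stirpes.
Half-blood and whole-blood siblings take equally under the stated rule.
The estate is divided into 4 equal shares of 1/4 among Midori, Sachiko, Kenji, Emiko.
Midori is living and takes 1/4.
Sachiko is living and takes 1/4.
Kenji predeceased; the 1/4 allotted to Kenji's branch passes to Kenji's issue by representation.
The 1/4 is divided into 4 equal shares of 1/16 among Isamu, Hana, Kaede, Noboru.
Isamu is living and takes 1/16.
Hana is living and takes 1/16.
Kaede is living and takes 1/16.
Noboru is living and takes 1/16.
Emiko is living and takes 1/4.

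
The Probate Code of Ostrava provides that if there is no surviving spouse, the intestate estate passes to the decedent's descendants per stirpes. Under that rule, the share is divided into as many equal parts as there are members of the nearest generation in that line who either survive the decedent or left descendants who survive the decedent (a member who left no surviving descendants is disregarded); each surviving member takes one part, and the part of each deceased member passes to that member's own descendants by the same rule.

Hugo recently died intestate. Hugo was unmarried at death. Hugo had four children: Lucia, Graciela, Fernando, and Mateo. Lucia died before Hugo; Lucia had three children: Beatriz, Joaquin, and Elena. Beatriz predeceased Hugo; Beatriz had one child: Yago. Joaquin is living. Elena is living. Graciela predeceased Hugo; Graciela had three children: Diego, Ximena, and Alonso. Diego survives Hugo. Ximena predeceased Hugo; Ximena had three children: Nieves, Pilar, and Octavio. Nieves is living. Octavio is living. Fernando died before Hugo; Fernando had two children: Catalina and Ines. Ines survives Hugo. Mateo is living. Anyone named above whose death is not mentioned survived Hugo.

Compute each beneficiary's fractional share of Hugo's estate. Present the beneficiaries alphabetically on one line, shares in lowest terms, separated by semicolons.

Alonso 1/12; Catalina 1/8; Diego 1/12; Elena 1/12; Ines 1/8; Joaquin 1/12; Mateo 1/4; Nieves 1/36; Octavio 1/36; Pilar 1/36; Yago 1/12

There is no surviving spouse, so the entire estate passes to Hugo's descendants per stirpes.
The estate is divided into 4 equal shares of 1/4 among Lucia, Graciela, Fernando, Mateo.
Lucia predeceased; the 1/4 allotted to Lucia's branch passes to Lucia's issue by representation.
The 1/4 is divided into 3 equal shares of 1/12 among Beatriz, Joaquin, Elena.
Beatriz predeceased; the 1/12 allotted to Beatriz's branch passes to Beatriz's issue by representation.
Yago is the sole taker at this level and receives the full 1/12.
Joaquin is living and takes 1/12.
Elena is living and takes 1/12.
Graciela predeceased; the 1/4 allotted to Graciela's branch passes to Graciela's issue by representation.
The 1/4 is divided into 3 equal shares of 1/12 among Diego, Ximena, Alonso.
Diego is living and takes 1/12.
Ximena predeceased; the 1/12 allotted to Ximena's branch passes to Ximena's issue by representation.
The 1/12 is divided into 3 equal shares of 1/36 among Nieves, Pilar, Octavio.
Nieves is living and takes 1/36.
Pilar is living and takes 1/36.
Octavio is living and takes 1/36.
Alonso is living and takes 1/12.
Fernando predeceased; the 1/4 allotted to Fernando's branch passes to Fernando's issue by representation.
The 1/4 is divided into 2 equal shares of 1/8 among Catalina, Ines.
Catalina is living and takes 1/8.
Ines is living and takes 1/8.
Mateo is living and takes 1/4.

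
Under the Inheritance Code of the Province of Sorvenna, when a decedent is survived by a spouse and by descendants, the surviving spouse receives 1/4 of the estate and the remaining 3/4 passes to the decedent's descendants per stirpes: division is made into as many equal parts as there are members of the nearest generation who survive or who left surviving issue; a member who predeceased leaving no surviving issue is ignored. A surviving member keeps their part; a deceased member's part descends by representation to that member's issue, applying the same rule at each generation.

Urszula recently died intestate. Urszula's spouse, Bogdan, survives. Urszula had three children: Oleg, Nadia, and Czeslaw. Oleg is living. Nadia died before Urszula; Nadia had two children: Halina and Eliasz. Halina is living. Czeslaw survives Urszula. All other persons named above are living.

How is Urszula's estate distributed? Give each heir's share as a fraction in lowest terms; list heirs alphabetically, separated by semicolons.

Bogdan 1/4; Czeslaw 1/4; Eliasz 1/8; Halina 1/8; Oleg 1/4

Bogdan, as surviving spouse, takes 1/4.
The remaining 3/4 passes to Urszula's descendants per stirpes.
The 3/4 is divided into 3 equal shares of 1/4 among Oleg, Nadia, Czeslaw.
Oleg is living and takes 1/4.
Nadia predeceased; the 1/4 allotted to Nadia's branch passes to Nadia's issue by representation.
The 1/4 is divided into 2 equal shares of 1/8 among Halina, Eliasz.
Halina is living and takes 1/8.
Eliasz is living and takes 1/8.
Czeslaw is living and takes 1/4.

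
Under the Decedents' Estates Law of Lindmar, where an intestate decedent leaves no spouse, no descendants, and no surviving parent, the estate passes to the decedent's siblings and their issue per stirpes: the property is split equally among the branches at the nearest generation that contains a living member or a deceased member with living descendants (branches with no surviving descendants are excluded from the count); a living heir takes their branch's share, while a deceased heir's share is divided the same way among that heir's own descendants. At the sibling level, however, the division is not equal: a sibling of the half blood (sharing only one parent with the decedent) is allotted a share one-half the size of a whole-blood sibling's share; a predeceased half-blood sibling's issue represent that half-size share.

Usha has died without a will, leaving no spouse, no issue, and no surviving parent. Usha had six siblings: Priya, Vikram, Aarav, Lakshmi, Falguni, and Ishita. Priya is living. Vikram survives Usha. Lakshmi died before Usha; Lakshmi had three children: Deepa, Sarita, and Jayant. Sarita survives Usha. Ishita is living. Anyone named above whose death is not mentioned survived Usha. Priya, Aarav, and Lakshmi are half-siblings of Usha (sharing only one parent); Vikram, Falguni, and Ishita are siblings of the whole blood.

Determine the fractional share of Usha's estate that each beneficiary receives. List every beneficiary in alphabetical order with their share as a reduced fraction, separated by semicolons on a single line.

Aarav 1/9; Deepa 1/27; Falguni 2/9; Ishita 2/9; Jayant 1/27; Priya 1/9; Sarita 1/27; Vikram 2/9

No spouse, descendants, or parent survives, so the estate passes to Usha's siblings per stirpes.
Half-blood siblings count for one-half the weight of whole-blood siblings at the initial division.
Dividing 1 in proportion to weights (total weight 9/2): Priya (weight 1/2) → 1/9; Vikram (weight 1) → 2/9; Aarav (weight 1/2) → 1/9; Lakshmi (weight 1/2) → 1/9; Falguni (weight 1) → 2/9; Ishita (weight 1) → 2/9.
Priya is living and takes 1/9.
Vikram is living and takes 2/9.
Aarav is living and takes 1/9.
Lakshmi predeceased; the 1/9 allotted to Lakshmi's branch passes to Lakshmi's issue by representation.
The 1/9 is divided into 3 equal shares of 1/27 among Deepa, Sarita, Jayant.
Deepa is living and takes 1/27.
Sarita is living and takes 1/27.
Jayant is living and takes 1/27.
Falguni is living and takes 2/9.
Ishita is living and takes 2/9.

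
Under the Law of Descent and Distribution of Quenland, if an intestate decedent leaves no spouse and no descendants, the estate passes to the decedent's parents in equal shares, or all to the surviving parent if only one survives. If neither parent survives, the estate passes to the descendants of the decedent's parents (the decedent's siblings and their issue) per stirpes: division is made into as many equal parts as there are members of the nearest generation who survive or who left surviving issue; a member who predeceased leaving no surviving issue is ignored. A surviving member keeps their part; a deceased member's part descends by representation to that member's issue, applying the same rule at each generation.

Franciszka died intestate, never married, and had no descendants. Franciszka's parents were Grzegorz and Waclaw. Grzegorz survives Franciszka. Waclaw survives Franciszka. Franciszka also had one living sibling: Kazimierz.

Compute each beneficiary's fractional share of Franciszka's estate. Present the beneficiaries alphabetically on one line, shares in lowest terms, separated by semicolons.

Grzegorz 1/2; Waclaw 1/2

Both parents survive, so Grzegorz and Waclaw each take 1/2. The siblings take nothing because a surviving parent has priority.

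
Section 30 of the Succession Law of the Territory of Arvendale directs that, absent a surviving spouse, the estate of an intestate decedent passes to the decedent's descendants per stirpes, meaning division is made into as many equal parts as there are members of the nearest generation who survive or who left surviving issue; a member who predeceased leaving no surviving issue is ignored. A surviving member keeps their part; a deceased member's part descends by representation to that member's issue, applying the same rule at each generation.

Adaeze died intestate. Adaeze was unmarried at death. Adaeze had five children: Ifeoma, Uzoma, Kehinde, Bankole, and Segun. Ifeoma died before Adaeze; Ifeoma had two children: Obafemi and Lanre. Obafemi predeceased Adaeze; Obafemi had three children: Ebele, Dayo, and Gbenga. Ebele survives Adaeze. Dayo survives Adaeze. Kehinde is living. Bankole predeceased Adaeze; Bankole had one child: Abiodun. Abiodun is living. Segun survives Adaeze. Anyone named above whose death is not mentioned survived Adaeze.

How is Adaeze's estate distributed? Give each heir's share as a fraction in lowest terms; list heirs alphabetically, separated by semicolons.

There is no surviving spouse, so the entire estate passes to Adaeze's descendants per stirpes.
The estate is divided into 5 equal shares of 1/5 among Ifeoma, Uzoma, Kehinde, Bankole, Segun.
Ifeoma predeceased; the 1/5 allotted to Ifeoma's branch passes to Ifeoma's issue by representation.
The 1/5 is divided into 2 equal shares of 1/10 among Obafemi, Lanre.
Obafemi predeceased; the 1/10 allotted to Obafemi's branch passes to Obafemi's issue by representation.
The 1/10 is divided into 3 equal shares of 1/30 among Ebele, Dayo, Gbenga.
Ebele is living and takes 1/30.
Dayo is living and takes 1/30.
Gbenga is living and takes 1/30.
Lanre is living and takes 1/10.
Uzoma is living and takes 1/5.
Kehinde is living and takes 1/5.
Bankole predeceased; the 1/5 allotted to Bankole's branch passes to Bankole's issue by representation.
Abiodun is the sole taker at this level and receives the full 1/5.
Segun is living and takes 1/5.

Abiodun 1/5; Dayo 1/30; Ebele 1/30; Gbenga 1/30; Kehinde 1/5; Lanre 1/10; Segun 1/5; Uzoma 1/5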